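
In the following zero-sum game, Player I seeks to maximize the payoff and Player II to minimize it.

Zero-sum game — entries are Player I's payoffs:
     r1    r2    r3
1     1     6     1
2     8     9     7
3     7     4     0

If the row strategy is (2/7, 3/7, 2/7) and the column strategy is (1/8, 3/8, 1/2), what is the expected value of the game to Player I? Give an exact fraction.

Against (1/8, 3/8, 1/2), each row's expected payoff is 1: 23/8; 2: 63/8; 3: 19/8.
Taking the (2/7, 3/7, 2/7)-weighted average: (2/7)·(23/8) + (3/7)·(63/8) + (2/7)·(19/8) = 39/8.

39/8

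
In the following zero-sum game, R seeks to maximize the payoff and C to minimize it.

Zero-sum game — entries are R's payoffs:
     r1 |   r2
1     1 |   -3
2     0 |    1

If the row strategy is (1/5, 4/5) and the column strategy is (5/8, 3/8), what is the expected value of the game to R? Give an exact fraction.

1/5

Against (5/8, 3/8), each row's expected payoff is 1: -1/2; 2: 3/8.
Taking the (1/5, 4/5)-weighted average: (1/5)·(-1/2) + (4/5)·(3/8) = 1/5.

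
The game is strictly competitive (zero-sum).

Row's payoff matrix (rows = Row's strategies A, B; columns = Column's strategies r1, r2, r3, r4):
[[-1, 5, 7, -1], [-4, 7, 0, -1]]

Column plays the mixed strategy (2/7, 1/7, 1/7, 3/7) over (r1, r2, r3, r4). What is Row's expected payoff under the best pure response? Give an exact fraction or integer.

A: (-1)·(2/7) + (5)·(1/7) + (7)·(1/7) + (-1)·(3/7) = 1.
B: (-4)·(2/7) + (7)·(1/7) + (0)·(1/7) + (-1)·(3/7) = -4/7.
The best pure response is A with expected payoff 1.

1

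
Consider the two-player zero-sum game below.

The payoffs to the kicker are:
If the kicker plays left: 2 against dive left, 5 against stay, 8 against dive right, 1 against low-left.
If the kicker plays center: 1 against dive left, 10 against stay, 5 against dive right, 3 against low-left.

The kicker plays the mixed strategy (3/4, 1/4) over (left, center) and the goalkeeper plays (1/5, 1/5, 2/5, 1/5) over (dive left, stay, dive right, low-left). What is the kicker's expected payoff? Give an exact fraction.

24/5

Against (1/5, 1/5, 2/5, 1/5), each row's expected payoff is left: 24/5; center: 24/5.
Taking the (3/4, 1/4)-weighted average: (3/4)·(24/5) + (1/4)·(24/5) = 24/5.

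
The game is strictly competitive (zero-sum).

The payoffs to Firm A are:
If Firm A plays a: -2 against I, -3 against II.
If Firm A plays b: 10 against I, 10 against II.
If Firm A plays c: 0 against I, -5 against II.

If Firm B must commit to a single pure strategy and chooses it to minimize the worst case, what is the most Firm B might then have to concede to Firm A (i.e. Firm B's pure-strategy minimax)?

The worst case (largest entry) in each column is I: 10, II: 10.
The best (smallest) of these is 10.

10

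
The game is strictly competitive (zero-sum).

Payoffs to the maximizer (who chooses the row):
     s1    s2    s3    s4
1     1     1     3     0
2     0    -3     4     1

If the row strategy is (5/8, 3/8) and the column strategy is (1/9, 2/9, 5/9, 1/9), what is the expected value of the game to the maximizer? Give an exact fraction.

Against (1/9, 2/9, 5/9, 1/9), each row's expected payoff is 1: 2; 2: 5/3.
Taking the (5/8, 3/8)-weighted average: (5/8)·(2) + (3/8)·(5/3) = 15/8.

15/8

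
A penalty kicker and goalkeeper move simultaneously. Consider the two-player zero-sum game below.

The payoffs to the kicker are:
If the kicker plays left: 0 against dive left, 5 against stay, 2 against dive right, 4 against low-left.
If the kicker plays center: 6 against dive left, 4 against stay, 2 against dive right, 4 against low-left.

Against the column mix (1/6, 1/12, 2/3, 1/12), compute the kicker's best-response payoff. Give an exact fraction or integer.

left: (0)·(1/6) + (5)·(1/12) + (2)·(2/3) + (4)·(1/12) = 25/12.
center: (6)·(1/6) + (4)·(1/12) + (2)·(2/3) + (4)·(1/12) = 3.
The best pure response is center with expected payoff 3.

3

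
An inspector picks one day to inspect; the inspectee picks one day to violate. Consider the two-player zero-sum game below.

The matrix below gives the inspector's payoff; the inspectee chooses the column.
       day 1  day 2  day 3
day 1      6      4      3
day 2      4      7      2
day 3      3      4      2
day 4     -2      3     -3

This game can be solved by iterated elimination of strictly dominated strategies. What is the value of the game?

Row day 4 is strictly dominated by row day 1 (6>-2, 4>3, 3>-3); eliminate day 4.
Column day 2 is strictly dominated by day 3 for the inspectee (3<4, 2<7, 2<4); eliminate day 2.
Column day 1 is strictly dominated by day 3 for the inspectee (3<6, 2<4, 2<3); eliminate day 1.
Row day 2 is strictly dominated by row day 1 (3>2); eliminate day 2.
Row day 3 is strictly dominated by row day 1 (3>2); eliminate day 3.
Only (day 1, day 3) remains, with payoff 3.

3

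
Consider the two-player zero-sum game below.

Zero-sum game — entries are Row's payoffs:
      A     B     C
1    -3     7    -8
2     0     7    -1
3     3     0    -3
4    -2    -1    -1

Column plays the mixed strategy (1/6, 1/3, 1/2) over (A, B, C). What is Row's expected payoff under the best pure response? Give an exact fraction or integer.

1: (-3)·(1/6) + (7)·(1/3) + (-8)·(1/2) = -13/6.
2: (0)·(1/6) + (7)·(1/3) + (-1)·(1/2) = 11/6.
3: (3)·(1/6) + (0)·(1/3) + (-3)·(1/2) = -1.
4: (-2)·(1/6) + (-1)·(1/3) + (-1)·(1/2) = -7/6.
The best pure response is 2 with expected payoff 11/6.

11/6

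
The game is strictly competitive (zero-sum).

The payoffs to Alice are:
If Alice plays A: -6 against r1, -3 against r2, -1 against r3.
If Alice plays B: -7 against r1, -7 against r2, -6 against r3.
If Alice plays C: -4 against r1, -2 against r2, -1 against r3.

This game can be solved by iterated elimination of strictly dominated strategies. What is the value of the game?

-4

Column r3 is strictly dominated by r1 for Bob (-6<-1, -7<-6, -4<-1); eliminate r3.
Row A is strictly dominated by row C (-4>-6, -2>-3); eliminate A.
Row B is strictly dominated by row C (-4>-7, -2>-7); eliminate B.
Column r2 is strictly dominated by r1 for Bob (-4<-2); eliminate r2.
Only (C, r1) remains, with payoff -4.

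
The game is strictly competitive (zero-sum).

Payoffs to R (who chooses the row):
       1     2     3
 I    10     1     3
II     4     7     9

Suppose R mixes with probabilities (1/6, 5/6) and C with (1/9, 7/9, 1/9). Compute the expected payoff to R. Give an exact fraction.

55/9

Against (1/9, 7/9, 1/9), each row's expected payoff is I: 20/9; II: 62/9.
Taking the (1/6, 5/6)-weighted average: (1/6)·(20/9) + (5/6)·(62/9) = 55/9.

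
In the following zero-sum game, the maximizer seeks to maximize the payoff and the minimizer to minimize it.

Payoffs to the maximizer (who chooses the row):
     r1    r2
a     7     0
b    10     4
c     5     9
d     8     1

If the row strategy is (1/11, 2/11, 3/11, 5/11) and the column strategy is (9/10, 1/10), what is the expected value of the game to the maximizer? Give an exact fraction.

389/55

Against (9/10, 1/10), each row's expected payoff is a: 63/10; b: 47/5; c: 27/5; d: 73/10.
Taking the (1/11, 2/11, 3/11, 5/11)-weighted average: (1/11)·(63/10) + (2/11)·(47/5) + (3/11)·(27/5) + (5/11)·(73/10) = 389/55.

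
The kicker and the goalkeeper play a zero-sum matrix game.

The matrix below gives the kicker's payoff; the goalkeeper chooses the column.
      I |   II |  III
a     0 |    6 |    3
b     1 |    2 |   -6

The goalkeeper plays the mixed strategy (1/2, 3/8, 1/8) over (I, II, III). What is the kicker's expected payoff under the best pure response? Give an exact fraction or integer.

21/8

a: (0)·(1/2) + (6)·(3/8) + (3)·(1/8) = 21/8.
b: (1)·(1/2) + (2)·(3/8) + (-6)·(1/8) = 1/2.
The best pure response is a with expected payoff 21/8.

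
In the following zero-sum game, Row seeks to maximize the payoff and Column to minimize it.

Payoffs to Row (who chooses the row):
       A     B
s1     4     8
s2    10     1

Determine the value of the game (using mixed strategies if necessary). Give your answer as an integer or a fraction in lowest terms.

76/13

Row minima are 4 and 1, so Row's maximin is 4; column maxima are 10 and 8, so Column's minimax is 8. These differ, so the equilibrium is in mixed strategies.
Let Row play s1 with probability p. Column is indifferent when 4p + 10(1−p) = 8p + (1−p), giving p = 9/13.
Let Column play A with probability q. Row is indifferent when 4q + 8(1−q) = 10q + (1−q), giving q = 7/13.
The value is 4·(7/13) + (8)·(6/13) = 76/13.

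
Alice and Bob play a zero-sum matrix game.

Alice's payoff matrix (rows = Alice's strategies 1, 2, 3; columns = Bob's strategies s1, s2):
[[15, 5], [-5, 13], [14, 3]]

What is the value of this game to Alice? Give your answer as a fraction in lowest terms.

Row 3 is strictly dominated by row 1, so Alice never plays it.
The remaining 2×2 game on (1, 2) × (s1, s2) has no saddle point. Let Alice play 1 with probability p; indifference gives 15p − 5(1−p) = 5p + 13(1−p), so p = 9/14.
Similarly Bob's optimal q on s1 is 2/7, and the value is 15·(2/7) + (5)·(5/7) = 55/7.

55/7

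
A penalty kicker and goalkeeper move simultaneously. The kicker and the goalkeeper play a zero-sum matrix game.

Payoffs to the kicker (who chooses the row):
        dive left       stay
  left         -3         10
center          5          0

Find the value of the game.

25/9

Row minima are -3 and 0, so the kicker's maximin is 0; column maxima are 5 and 10, so the goalkeeper's minimax is 5. These differ, so the equilibrium is in mixed strategies.
Let the kicker play left with probability p. The goalkeeper is indifferent when −3p + 5(1−p) = 10p, giving p = 5/18.
Let the goalkeeper play dive left with probability q. The kicker is indifferent when −3q + 10(1−q) = 5q, giving q = 5/9.
The value is -3·(5/9) + (10)·(4/9) = 25/9.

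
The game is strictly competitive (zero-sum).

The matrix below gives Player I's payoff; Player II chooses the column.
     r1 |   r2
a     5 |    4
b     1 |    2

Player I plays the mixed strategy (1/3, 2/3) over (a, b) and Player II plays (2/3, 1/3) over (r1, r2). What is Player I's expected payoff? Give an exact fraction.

22/9

Against (2/3, 1/3), each row's expected payoff is a: 14/3; b: 4/3.
Taking the (1/3, 2/3)-weighted average: (1/3)·(14/3) + (2/3)·(4/3) = 22/9.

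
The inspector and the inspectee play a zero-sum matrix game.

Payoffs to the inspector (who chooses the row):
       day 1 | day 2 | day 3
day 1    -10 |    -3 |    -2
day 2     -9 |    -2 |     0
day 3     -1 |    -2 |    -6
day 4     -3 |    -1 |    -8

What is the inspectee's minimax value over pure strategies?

The worst case (largest entry) in each column is day 1: -1, day 2: -1, day 3: 0.
The best (smallest) of these is -1.

-1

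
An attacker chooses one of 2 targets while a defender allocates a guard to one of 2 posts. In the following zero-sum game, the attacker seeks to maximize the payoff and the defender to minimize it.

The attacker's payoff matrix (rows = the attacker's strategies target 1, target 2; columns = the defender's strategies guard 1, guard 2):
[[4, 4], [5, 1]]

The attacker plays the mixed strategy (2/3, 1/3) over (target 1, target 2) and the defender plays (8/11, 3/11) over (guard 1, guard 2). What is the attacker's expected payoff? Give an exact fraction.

131/33

Against (8/11, 3/11), each row's expected payoff is target 1: 4; target 2: 43/11.
Taking the (2/3, 1/3)-weighted average: (2/3)·(4) + (1/3)·(43/11) = 131/33.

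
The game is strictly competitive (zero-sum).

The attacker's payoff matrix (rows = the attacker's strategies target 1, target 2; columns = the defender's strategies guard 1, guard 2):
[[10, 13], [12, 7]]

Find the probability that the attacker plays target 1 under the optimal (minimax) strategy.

Row minima are 10 and 7, so the attacker's maximin is 10; column maxima are 12 and 13, so the defender's minimax is 12. These differ, so the equilibrium is in mixed strategies.
Let the attacker play target 1 with probability p. The defender is indifferent when 10p + 12(1−p) = 13p + 7(1−p), giving p = 5/8.

5/8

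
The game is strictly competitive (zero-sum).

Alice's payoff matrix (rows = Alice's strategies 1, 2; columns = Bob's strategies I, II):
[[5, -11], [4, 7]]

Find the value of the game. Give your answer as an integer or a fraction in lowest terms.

Row minima are -11 and 4, so Alice's maximin is 4; column maxima are 5 and 7, so Bob's minimax is 5. These differ, so the equilibrium is in mixed strategies.
Let Alice play 1 with probability p. Bob is indifferent when 5p + 4(1−p) = −11p + 7(1−p), giving p = 3/19.
Let Bob play I with probability q. Alice is indifferent when 5q − 11(1−q) = 4q + 7(1−q), giving q = 18/19.
The value is 5·(18/19) + (-11)·(1/19) = 79/19.

79/19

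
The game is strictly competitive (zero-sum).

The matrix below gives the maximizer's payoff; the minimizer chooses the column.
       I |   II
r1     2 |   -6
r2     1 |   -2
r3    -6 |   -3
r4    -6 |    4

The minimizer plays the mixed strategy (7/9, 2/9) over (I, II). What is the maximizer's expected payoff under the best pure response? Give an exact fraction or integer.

r1: (2)·(7/9) + (-6)·(2/9) = 2/9.
r2: (1)·(7/9) + (-2)·(2/9) = 1/3.
r3: (-6)·(7/9) + (-3)·(2/9) = -16/3.
r4: (-6)·(7/9) + (4)·(2/9) = -34/9.
The best pure response is r2 with expected payoff 1/3.

1/3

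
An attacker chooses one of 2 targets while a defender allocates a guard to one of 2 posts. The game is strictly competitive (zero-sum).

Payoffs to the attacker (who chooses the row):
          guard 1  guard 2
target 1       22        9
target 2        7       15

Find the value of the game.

89/7

Row minima are 9 and 7, so the attacker's maximin is 9; column maxima are 22 and 15, so the defender's minimax is 15. These differ, so the equilibrium is in mixed strategies.
Let the attacker play target 1 with probability p. The defender is indifferent when 22p + 7(1−p) = 9p + 15(1−p), giving p = 8/21.
Let the defender play guard 1 with probability q. The attacker is indifferent when 22q + 9(1−q) = 7q + 15(1−q), giving q = 2/7.
The value is 22·(2/7) + (9)·(5/7) = 89/7.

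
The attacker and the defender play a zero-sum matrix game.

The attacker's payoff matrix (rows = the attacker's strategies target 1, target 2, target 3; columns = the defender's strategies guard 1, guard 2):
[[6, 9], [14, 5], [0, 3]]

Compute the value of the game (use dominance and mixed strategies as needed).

8

Row target 3 is strictly dominated by row target 1, so the attacker never plays it.
The remaining 2×2 game on (target 1, target 2) × (guard 1, guard 2) has no saddle point. Let the attacker play target 1 with probability p; indifference gives 6p + 14(1−p) = 9p + 5(1−p), so p = 3/4.
Similarly the defender's optimal q on guard 1 is 1/3, and the value is 6·(1/3) + (9)·(2/3) = 8.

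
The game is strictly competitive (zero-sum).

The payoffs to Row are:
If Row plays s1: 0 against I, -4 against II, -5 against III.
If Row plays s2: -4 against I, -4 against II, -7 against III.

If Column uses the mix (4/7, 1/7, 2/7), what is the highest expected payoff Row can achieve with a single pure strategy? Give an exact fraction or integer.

s1: (0)·(4/7) + (-4)·(1/7) + (-5)·(2/7) = -2.
s2: (-4)·(4/7) + (-4)·(1/7) + (-7)·(2/7) = -34/7.
The best pure response is s1 with expected payoff -2.

-2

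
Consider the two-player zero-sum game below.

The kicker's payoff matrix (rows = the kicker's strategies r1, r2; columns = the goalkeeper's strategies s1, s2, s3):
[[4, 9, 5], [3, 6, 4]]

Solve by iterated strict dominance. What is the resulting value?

Column s2 is strictly dominated by s1 for the goalkeeper (4<9, 3<6); eliminate s2.
Row r2 is strictly dominated by row r1 (4>3, 5>4); eliminate r2.
Column s3 is strictly dominated by s1 for the goalkeeper (4<5); eliminate s3.
Only (r1, s1) remains, with payoff 4.

4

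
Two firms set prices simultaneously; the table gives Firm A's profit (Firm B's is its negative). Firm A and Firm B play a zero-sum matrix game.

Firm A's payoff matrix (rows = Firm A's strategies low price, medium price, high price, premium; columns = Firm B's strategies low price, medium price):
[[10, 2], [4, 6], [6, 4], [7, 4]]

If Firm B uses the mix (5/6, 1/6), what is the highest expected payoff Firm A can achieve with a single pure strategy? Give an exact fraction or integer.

low price: (10)·(5/6) + (2)·(1/6) = 26/3.
medium price: (4)·(5/6) + (6)·(1/6) = 13/3.
high price: (6)·(5/6) + (4)·(1/6) = 17/3.
premium: (7)·(5/6) + (4)·(1/6) = 13/2.
The best pure response is low price with expected payoff 26/3.

26/3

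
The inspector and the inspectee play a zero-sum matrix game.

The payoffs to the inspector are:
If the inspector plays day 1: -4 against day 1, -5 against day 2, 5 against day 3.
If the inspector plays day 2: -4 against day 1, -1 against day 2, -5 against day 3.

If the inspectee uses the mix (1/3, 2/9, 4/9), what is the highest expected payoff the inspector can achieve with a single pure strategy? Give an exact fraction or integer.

day 1: (-4)·(1/3) + (-5)·(2/9) + (5)·(4/9) = -2/9.
day 2: (-4)·(1/3) + (-1)·(2/9) + (-5)·(4/9) = -34/9.
The best pure response is day 1 with expected payoff -2/9.

-2/9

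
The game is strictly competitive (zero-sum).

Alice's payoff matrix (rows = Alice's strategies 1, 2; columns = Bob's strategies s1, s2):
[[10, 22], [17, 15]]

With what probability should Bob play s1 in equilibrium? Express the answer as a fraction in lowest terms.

Row minima are 10 and 15, so Alice's maximin is 15; column maxima are 17 and 22, so Bob's minimax is 17. These differ, so the equilibrium is in mixed strategies.
Let Bob play s1 with probability q. Alice is indifferent when 10q + 22(1−q) = 17q + 15(1−q), giving q = 1/2.

1/2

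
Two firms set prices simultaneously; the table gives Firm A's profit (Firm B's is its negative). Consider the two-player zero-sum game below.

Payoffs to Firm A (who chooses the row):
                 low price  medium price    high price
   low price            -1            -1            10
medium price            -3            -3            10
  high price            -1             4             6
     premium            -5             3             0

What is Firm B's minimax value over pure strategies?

The worst case (largest entry) in each column is low price: -1, medium price: 4, high price: 10.
The best (smallest) of these is -1.

-1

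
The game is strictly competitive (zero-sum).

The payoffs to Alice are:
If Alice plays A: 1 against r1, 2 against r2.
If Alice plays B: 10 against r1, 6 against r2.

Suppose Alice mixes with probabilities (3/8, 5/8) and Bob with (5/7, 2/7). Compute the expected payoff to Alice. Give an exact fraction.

Against (5/7, 2/7), each row's expected payoff is A: 9/7; B: 62/7.
Taking the (3/8, 5/8)-weighted average: (3/8)·(9/7) + (5/8)·(62/7) = 337/56.

337/56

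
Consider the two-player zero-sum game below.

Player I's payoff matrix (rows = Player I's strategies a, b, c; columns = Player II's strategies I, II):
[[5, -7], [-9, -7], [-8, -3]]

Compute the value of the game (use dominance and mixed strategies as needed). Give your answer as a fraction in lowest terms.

Row b is strictly dominated by row c, so Player I never plays it.
The remaining 2×2 game on (a, c) × (I, II) has no saddle point. Let Player I play a with probability p; indifference gives 5p − 8(1−p) = −7p − 3(1−p), so p = 5/17.
Similarly Player II's optimal q on I is 4/17, and the value is 5·(4/17) + (-7)·(13/17) = -71/17.

-71/17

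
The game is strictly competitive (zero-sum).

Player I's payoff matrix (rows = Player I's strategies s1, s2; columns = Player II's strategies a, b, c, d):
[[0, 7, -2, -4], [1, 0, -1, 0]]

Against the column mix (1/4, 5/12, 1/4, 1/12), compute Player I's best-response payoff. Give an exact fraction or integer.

s1: (0)·(1/4) + (7)·(5/12) + (-2)·(1/4) + (-4)·(1/12) = 25/12.
s2: (1)·(1/4) + (0)·(5/12) + (-1)·(1/4) + (0)·(1/12) = 0.
The best pure response is s1 with expected payoff 25/12.

25/12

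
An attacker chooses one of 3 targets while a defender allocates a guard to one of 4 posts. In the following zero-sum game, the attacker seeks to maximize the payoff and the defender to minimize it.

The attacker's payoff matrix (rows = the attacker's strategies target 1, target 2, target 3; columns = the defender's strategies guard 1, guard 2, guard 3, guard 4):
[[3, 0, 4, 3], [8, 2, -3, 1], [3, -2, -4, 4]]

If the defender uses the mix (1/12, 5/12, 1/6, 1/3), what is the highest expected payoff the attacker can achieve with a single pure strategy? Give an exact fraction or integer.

23/12

target 1: (3)·(1/12) + (0)·(5/12) + (4)·(1/6) + (3)·(1/3) = 23/12.
target 2: (8)·(1/12) + (2)·(5/12) + (-3)·(1/6) + (1)·(1/3) = 4/3.
target 3: (3)·(1/12) + (-2)·(5/12) + (-4)·(1/6) + (4)·(1/3) = 1/12.
The best pure response is target 1 with expected payoff 23/12.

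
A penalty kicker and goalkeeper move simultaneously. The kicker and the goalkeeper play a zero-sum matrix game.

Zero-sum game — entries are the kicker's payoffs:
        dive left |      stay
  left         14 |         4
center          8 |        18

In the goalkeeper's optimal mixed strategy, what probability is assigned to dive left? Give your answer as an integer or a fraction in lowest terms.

Row minima are 4 and 8, so the kicker's maximin is 8; column maxima are 14 and 18, so the goalkeeper's minimax is 14. These differ, so the equilibrium is in mixed strategies.
Let the goalkeeper play dive left with probability q. The kicker is indifferent when 14q + 4(1−q) = 8q + 18(1−q), giving q = 7/10.

7/10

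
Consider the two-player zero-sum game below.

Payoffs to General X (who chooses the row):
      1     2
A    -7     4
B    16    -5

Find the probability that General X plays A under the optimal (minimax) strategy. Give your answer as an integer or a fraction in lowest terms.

21/32

Row minima are -7 and -5, so General X's maximin is -5; column maxima are 16 and 4, so General Y's minimax is 4. These differ, so the equilibrium is in mixed strategies.
Let General X play A with probability p. General Y is indifferent when −7p + 16(1−p) = 4p − 5(1−p), giving p = 21/32.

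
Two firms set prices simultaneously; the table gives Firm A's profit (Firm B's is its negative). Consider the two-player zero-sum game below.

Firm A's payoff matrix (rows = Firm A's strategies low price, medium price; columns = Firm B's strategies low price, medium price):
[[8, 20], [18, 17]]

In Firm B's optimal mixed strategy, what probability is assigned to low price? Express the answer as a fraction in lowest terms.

3/13

Row minima are 8 and 17, so Firm A's maximin is 17; column maxima are 18 and 20, so Firm B's minimax is 18. These differ, so the equilibrium is in mixed strategies.
Let Firm B play low price with probability q. Firm A is indifferent when 8q + 20(1−q) = 18q + 17(1−q), giving q = 3/13.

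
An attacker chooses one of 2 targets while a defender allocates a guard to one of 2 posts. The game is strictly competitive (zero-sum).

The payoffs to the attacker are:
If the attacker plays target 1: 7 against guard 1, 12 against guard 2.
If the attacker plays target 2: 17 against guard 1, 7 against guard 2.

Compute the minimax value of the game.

Row minima are 7 and 7, so the attacker's maximin is 7; column maxima are 17 and 12, so the defender's minimax is 12. These differ, so the equilibrium is in mixed strategies.
Let the attacker play target 1 with probability p. The defender is indifferent when 7p + 17(1−p) = 12p + 7(1−p), giving p = 2/3.
Let the defender play guard 1 with probability q. The attacker is indifferent when 7q + 12(1−q) = 17q + 7(1−q), giving q = 1/3.
The value is 7·(1/3) + (12)·(2/3) = 31/3.

31/3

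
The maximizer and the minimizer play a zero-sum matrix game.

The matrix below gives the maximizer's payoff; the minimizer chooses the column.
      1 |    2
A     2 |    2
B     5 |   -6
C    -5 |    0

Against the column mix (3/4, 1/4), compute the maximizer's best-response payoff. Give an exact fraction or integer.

A: (2)·(3/4) + (2)·(1/4) = 2.
B: (5)·(3/4) + (-6)·(1/4) = 9/4.
C: (-5)·(3/4) + (0)·(1/4) = -15/4.
The best pure response is B with expected payoff 9/4.

9/4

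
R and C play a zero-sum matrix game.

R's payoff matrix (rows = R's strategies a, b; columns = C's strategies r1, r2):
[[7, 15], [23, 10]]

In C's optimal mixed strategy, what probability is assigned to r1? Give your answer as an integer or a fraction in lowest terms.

5/21

Row minima are 7 and 10, so R's maximin is 10; column maxima are 23 and 15, so C's minimax is 15. These differ, so the equilibrium is in mixed strategies.
Let C play r1 with probability q. R is indifferent when 7q + 15(1−q) = 23q + 10(1−q), giving q = 5/21.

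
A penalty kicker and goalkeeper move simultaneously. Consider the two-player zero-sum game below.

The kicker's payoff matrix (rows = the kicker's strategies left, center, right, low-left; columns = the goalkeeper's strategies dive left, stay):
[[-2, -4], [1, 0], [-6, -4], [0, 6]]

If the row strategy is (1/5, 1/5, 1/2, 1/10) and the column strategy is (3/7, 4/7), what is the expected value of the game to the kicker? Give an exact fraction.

Against (3/7, 4/7), each row's expected payoff is left: -22/7; center: 3/7; right: -34/7; low-left: 24/7.
Taking the (1/5, 1/5, 1/2, 1/10)-weighted average: (1/5)·(-22/7) + (1/5)·(3/7) + (1/2)·(-34/7) + (1/10)·(24/7) = -92/35.

-92/35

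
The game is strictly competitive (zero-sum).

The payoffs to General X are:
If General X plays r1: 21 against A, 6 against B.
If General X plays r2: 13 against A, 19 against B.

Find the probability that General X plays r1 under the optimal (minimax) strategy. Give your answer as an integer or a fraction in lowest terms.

Row minima are 6 and 13, so General X's maximin is 13; column maxima are 21 and 19, so General Y's minimax is 19. These differ, so the equilibrium is in mixed strategies.
Let General X play r1 with probability p. General Y is indifferent when 21p + 13(1−p) = 6p + 19(1−p), giving p = 2/7.

2/7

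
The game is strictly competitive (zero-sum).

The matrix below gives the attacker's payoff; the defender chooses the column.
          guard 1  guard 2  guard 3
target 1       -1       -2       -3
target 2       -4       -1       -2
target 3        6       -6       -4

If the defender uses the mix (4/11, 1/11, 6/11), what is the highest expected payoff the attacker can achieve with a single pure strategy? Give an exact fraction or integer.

target 1: (-1)·(4/11) + (-2)·(1/11) + (-3)·(6/11) = -24/11.
target 2: (-4)·(4/11) + (-1)·(1/11) + (-2)·(6/11) = -29/11.
target 3: (6)·(4/11) + (-6)·(1/11) + (-4)·(6/11) = -6/11.
The best pure response is target 3 with expected payoff -6/11.

-6/11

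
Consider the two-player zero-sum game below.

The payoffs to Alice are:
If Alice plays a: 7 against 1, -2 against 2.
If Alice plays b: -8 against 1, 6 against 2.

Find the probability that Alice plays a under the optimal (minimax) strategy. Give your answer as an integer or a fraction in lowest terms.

Row minima are -2 and -8, so Alice's maximin is -2; column maxima are 7 and 6, so Bob's minimax is 6. These differ, so the equilibrium is in mixed strategies.
Let Alice play a with probability p. Bob is indifferent when 7p − 8(1−p) = −2p + 6(1−p), giving p = 14/23.

14/23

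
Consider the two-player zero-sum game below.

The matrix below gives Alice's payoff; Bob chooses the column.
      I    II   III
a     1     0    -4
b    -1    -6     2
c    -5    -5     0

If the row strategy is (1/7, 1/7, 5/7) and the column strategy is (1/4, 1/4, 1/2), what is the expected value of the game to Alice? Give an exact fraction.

Against (1/4, 1/4, 1/2), each row's expected payoff is a: -7/4; b: -3/4; c: -5/2.
Taking the (1/7, 1/7, 5/7)-weighted average: (1/7)·(-7/4) + (1/7)·(-3/4) + (5/7)·(-5/2) = -15/7.

-15/7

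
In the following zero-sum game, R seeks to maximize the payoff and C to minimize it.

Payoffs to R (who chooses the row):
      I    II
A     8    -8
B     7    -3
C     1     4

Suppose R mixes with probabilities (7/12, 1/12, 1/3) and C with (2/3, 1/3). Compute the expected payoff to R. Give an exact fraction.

Against (2/3, 1/3), each row's expected payoff is A: 8/3; B: 11/3; C: 2.
Taking the (7/12, 1/12, 1/3)-weighted average: (7/12)·(8/3) + (1/12)·(11/3) + (1/3)·(2) = 91/36.

91/36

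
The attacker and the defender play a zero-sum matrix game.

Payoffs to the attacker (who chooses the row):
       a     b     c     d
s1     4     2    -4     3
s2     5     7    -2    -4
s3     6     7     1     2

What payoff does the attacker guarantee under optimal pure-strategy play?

Row minima: -4, -4, 1 → the attacker's maximin is 1.
Column maxima: 6, 7, 1, 3 → the defender's minimax is 1.
They coincide at (s3, c), so the value is 1.

1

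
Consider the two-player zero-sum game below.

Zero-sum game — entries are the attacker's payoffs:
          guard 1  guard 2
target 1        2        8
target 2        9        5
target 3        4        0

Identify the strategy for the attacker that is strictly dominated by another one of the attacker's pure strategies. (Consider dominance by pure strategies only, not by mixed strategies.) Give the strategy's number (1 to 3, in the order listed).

Compare target 3 with target 2: 9 > 4, 5 > 0.
So target 2 strictly dominates target 3 for the attacker; target 3 is strictly dominated.

3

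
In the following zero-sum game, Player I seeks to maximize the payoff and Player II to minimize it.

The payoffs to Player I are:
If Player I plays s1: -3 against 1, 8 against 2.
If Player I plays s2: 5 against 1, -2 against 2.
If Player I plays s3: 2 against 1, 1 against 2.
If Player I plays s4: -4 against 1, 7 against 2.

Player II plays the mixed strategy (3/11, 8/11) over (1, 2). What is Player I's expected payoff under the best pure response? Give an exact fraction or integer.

s1: (-3)·(3/11) + (8)·(8/11) = 5.
s2: (5)·(3/11) + (-2)·(8/11) = -1/11.
s3: (2)·(3/11) + (1)·(8/11) = 14/11.
s4: (-4)·(3/11) + (7)·(8/11) = 4.
The best pure response is s1 with expected payoff 5.

5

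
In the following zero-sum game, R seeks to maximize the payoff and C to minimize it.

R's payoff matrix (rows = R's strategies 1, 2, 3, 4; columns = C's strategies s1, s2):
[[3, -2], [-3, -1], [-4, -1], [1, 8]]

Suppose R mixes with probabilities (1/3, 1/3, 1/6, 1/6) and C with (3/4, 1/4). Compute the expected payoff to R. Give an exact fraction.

Against (3/4, 1/4), each row's expected payoff is 1: 7/4; 2: -5/2; 3: -13/4; 4: 11/4.
Taking the (1/3, 1/3, 1/6, 1/6)-weighted average: (1/3)·(7/4) + (1/3)·(-5/2) + (1/6)·(-13/4) + (1/6)·(11/4) = -1/3.

-1/3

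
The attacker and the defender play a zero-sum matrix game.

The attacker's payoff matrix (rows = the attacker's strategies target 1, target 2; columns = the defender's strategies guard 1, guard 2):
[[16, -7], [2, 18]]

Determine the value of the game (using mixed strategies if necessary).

302/39

Row minima are -7 and 2, so the attacker's maximin is 2; column maxima are 16 and 18, so the defender's minimax is 16. These differ, so the equilibrium is in mixed strategies.
Let the attacker play target 1 with probability p. The defender is indifferent when 16p + 2(1−p) = −7p + 18(1−p), giving p = 16/39.
Let the defender play guard 1 with probability q. The attacker is indifferent when 16q − 7(1−q) = 2q + 18(1−q), giving q = 25/39.
The value is 16·(25/39) + (-7)·(14/39) = 302/39.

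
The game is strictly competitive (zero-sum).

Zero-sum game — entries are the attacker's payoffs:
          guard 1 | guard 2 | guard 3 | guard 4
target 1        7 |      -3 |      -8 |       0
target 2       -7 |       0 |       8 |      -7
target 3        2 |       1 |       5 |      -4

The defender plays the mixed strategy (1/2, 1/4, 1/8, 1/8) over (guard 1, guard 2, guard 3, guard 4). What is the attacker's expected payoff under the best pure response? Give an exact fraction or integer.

target 1: (7)·(1/2) + (-3)·(1/4) + (-8)·(1/8) + (0)·(1/8) = 7/4.
target 2: (-7)·(1/2) + (0)·(1/4) + (8)·(1/8) + (-7)·(1/8) = -27/8.
target 3: (2)·(1/2) + (1)·(1/4) + (5)·(1/8) + (-4)·(1/8) = 11/8.
The best pure response is target 1 with expected payoff 7/4.

7/4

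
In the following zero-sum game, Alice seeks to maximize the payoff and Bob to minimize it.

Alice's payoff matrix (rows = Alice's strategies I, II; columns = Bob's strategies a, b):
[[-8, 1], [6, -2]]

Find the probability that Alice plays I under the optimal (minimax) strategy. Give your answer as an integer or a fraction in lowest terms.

8/17

Row minima are -8 and -2, so Alice's maximin is -2; column maxima are 6 and 1, so Bob's minimax is 1. These differ, so the equilibrium is in mixed strategies.
Let Alice play I with probability p. Bob is indifferent when −8p + 6(1−p) = p − 2(1−p), giving p = 8/17.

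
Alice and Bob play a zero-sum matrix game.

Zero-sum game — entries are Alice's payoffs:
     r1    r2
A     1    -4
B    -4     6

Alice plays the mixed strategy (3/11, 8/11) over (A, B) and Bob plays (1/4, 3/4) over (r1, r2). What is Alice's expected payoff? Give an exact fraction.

Against (1/4, 3/4), each row's expected payoff is A: -11/4; B: 7/2.
Taking the (3/11, 8/11)-weighted average: (3/11)·(-11/4) + (8/11)·(7/2) = 79/44.

79/44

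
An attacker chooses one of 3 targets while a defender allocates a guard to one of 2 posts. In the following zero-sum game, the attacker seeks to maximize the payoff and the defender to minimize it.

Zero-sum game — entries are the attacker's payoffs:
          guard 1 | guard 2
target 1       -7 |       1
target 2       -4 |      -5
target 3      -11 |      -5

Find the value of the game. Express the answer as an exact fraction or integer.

-13/3

Row target 3 is strictly dominated by row target 1, so the attacker never plays it.
The remaining 2×2 game on (target 1, target 2) × (guard 1, guard 2) has no saddle point. Let the attacker play target 1 with probability p; indifference gives −7p − 4(1−p) = p − 5(1−p), so p = 1/9.
Similarly the defender's optimal q on guard 1 is 2/3, and the value is -7·(2/3) + (1)·(1/3) = -13/3.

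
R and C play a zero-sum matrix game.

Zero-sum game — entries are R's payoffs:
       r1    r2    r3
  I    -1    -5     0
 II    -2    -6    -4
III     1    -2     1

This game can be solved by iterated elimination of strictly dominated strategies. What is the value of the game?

Row II is strictly dominated by row I (-1>-2, -5>-6, 0>-4); eliminate II.
Column r3 is strictly dominated by r2 for C (-5<0, -2<1); eliminate r3.
Row I is strictly dominated by row III (1>-1, -2>-5); eliminate I.
Column r1 is strictly dominated by r2 for C (-2<1); eliminate r1.
Only (III, r2) remains, with payoff -2.

-2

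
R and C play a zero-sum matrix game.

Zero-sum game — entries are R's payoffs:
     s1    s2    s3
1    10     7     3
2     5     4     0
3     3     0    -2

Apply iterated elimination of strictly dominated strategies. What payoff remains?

Column s1 is strictly dominated by s2 for C (7<10, 4<5, 0<3); eliminate s1.
Column s2 is strictly dominated by s3 for C (3<7, 0<4, -2<0); eliminate s2.
Row 2 is strictly dominated by row 1 (3>0); eliminate 2.
Row 3 is strictly dominated by row 1 (3>-2); eliminate 3.
Only (1, s3) remains, with payoff 3.

3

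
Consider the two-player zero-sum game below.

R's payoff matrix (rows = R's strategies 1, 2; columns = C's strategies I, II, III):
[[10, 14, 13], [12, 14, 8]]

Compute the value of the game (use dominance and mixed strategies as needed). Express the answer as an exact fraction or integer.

76/7

Column II is strictly dominated by I for C (it gives R more in every row).
The remaining 2×2 game on (1, 2) × (I, III) has no saddle point. Let R play 1 with probability p; indifference gives 10p + 12(1−p) = 13p + 8(1−p), so p = 4/7.
Similarly C's optimal q on I is 5/7, and the value is 10·(5/7) + (13)·(2/7) = 76/7.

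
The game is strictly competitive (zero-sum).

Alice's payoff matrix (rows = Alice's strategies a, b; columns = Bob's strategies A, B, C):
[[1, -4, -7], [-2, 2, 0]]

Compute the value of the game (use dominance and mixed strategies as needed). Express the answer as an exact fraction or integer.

-7/5

Column B is strictly dominated by C for Bob (it gives Alice more in every row).
The remaining 2×2 game on (a, b) × (A, C) has no saddle point. Let Alice play a with probability p; indifference gives p − 2(1−p) = −7p, so p = 1/5.
Similarly Bob's optimal q on A is 7/10, and the value is 1·(7/10) + (-7)·(3/10) = -7/5.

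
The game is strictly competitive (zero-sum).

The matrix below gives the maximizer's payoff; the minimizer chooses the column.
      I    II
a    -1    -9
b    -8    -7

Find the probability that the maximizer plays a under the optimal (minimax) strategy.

Row minima are -9 and -8, so the maximizer's maximin is -8; column maxima are -1 and -7, so the minimizer's minimax is -7. These differ, so the equilibrium is in mixed strategies.
Let the maximizer play a with probability p. The minimizer is indifferent when −p − 8(1−p) = −9p − 7(1−p), giving p = 1/9.

1/9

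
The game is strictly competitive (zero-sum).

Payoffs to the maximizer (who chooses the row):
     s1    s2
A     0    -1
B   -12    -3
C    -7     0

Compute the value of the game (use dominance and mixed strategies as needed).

-7/8

Row B is strictly dominated by row C, so the maximizer never plays it.
The remaining 2×2 game on (A, C) × (s1, s2) has no saddle point. Let the maximizer play A with probability p; indifference gives −7(1−p) = −p, so p = 7/8.
Similarly the minimizer's optimal q on s1 is 1/8, and the value is 0·(1/8) + (-1)·(7/8) = -7/8.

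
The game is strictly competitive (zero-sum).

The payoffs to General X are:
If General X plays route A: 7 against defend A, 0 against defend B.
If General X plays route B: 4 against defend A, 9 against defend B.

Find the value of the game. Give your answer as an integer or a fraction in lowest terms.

Row minima are 0 and 4, so General X's maximin is 4; column maxima are 7 and 9, so General Y's minimax is 7. These differ, so the equilibrium is in mixed strategies.
Let General X play route A with probability p. General Y is indifferent when 7p + 4(1−p) = 9(1−p), giving p = 5/12.
Let General Y play defend A with probability q. General X is indifferent when 7q = 4q + 9(1−q), giving q = 3/4.
The value is 7·(3/4) + (0)·(1/4) = 21/4.

21/4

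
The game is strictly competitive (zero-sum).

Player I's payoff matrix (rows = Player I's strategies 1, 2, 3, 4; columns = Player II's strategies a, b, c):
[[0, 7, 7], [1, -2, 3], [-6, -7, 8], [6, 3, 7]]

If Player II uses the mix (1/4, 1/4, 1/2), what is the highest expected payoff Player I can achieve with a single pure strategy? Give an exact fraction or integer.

23/4

1: (0)·(1/4) + (7)·(1/4) + (7)·(1/2) = 21/4.
2: (1)·(1/4) + (-2)·(1/4) + (3)·(1/2) = 5/4.
3: (-6)·(1/4) + (-7)·(1/4) + (8)·(1/2) = 3/4.
4: (6)·(1/4) + (3)·(1/4) + (7)·(1/2) = 23/4.
The best pure response is 4 with expected payoff 23/4.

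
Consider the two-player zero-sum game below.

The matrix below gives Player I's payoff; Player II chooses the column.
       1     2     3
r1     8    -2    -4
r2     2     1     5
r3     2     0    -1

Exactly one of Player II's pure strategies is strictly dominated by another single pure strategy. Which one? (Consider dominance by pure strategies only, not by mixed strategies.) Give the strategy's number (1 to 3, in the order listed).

Player II prefers columns that give Player I less. Compare 1 with 2: -2 < 8, 1 < 2, 0 < 2.
So 2 strictly dominates 1 for Player II; 1 is strictly dominated.

1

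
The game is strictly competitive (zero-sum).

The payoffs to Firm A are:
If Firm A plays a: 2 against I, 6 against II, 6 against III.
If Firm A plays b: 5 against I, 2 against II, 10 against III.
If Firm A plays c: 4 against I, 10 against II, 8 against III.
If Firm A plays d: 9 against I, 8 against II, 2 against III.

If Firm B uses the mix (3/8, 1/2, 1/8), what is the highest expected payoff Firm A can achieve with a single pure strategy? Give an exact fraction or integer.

a: (2)·(3/8) + (6)·(1/2) + (6)·(1/8) = 9/2.
b: (5)·(3/8) + (2)·(1/2) + (10)·(1/8) = 33/8.
c: (4)·(3/8) + (10)·(1/2) + (8)·(1/8) = 15/2.
d: (9)·(3/8) + (8)·(1/2) + (2)·(1/8) = 61/8.
The best pure response is d with expected payoff 61/8.

61/8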